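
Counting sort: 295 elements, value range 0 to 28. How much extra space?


n = 295 (output array)
k = 29 (count array for 29 distinct values)
Extra space = 295 + 29 = 324


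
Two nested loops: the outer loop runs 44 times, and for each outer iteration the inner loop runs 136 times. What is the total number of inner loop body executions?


Outer loop: 44 iterations
Inner loop: 136 iterations per outer iteration
Total = 44 * 136 = 5984


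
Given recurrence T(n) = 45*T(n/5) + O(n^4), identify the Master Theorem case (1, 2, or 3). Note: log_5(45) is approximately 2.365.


Master Theorem parameters: a=45, b=5, c=4
log_b(a) = 2.365
Compare b^c with a: 5^4 = 625 > 45, so c > log_b(a).
Comparing c=4 vs log_b(a)=2.365:
4 > 2.365 => Case 3
Result: T(n) = O(n^4)
Master Theorem case = 3


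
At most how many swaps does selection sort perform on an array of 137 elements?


Each of the 136 passes places one element in its final position.
Pass 1: swap minimum into position 0
Pass 2: swap minimum of remaining into position 1
...
Pass 136: last two elements, one swap
Maximum swaps = 137 - 1 = 136


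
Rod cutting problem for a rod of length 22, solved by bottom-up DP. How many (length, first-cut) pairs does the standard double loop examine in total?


For each subproblem length i = 1..22, the inner loop considers i possible first cuts.
Total = 1 + 2 + ... + 22
= 22*(22+1)/2
= 22*23/2 = 253


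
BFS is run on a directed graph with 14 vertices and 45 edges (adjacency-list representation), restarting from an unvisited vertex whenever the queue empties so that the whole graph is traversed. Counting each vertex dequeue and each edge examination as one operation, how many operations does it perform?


A full BFS traversal dequeues each vertex exactly once and examines each directed edge exactly once.
V = 14 (vertex processing cost)
E = 45 (edge examination cost)
Total operations proportional to V + E = 14 + 45 = 59


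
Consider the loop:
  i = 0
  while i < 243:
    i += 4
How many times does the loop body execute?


Starting at i = 0, each iteration adds 4.
Iterations until i >= 243:
  Iteration 1: i = 0 -> i = 4
  Iteration 2: i = 4 -> i = 8
  Iteration 3: i = 8 -> i = 12
  Iteration 4: i = 12 -> i = 16
  Iteration 5: i = 16 -> i = 20
  Iteration 6: i = 20 -> i = 24
  Iteration 7: i = 24 -> i = 28
  Iteration 8: i = 28 -> i = 32
  ... continuing ...
Total iterations = ceil(243/4) = 61


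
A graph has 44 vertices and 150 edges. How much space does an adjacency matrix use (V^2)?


Adjacency matrix: V x V grid of entries
Space = V^2 = 44^2 = 44 * 44 = 1936


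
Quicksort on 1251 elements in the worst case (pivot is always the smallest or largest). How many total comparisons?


In the worst case, each partition step picks the worst pivot:
  Partition 1: 1250 comparisons (n-1 elements to compare)
  Partition 2: 1249 comparisons
  Partition 3: 1248 comparisons
  Partition 4: 1247 comparisons
  Partition 5: 1246 comparisons
  ...
  Last partition: 0 comparisons
Total = (n-1) + (n-2) + ... + 1 + 0 = n*(n-1)/2
= 1251*1250/2 = 781875


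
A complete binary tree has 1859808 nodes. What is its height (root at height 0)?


In a complete binary tree, level k holds nodes 2^k .. 2^(k+1)-1 (1-indexed).
Height = floor(log2(n)) = floor(log2(1859808)) = 20
Check: 2^20 = 1048576 <= 1859808 < 2097152 = 2^21


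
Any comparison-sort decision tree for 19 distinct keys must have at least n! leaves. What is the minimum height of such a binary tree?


A binary decision tree of height h has at most 2^h leaves and needs at least n! of them, so h >= ceil(log2(n!)).
Compute 19! as a running product:
  x2 = 2, x3 = 6, x4 = 24, x5 = 120
  x6 = 720, x7 = 5040, x8 = 40320, x9 = 362880
  x10 = 3628800, x11 = 39916800, x12 = 479001600, x13 = 6227020800
  x14 = 87178291200, x15 = 1307674368000, x16 = 20922789888000, x17 = 355687428096000
  x18 = 6402373705728000, x19 = 121645100408832000
19! = 121645100408832000
Bracket between powers of 2:
  2^56 = 72057594037927936 < 121645100408832000 <= 144115188075855872 = 2^57
So ceil(log2(19!)) = 57


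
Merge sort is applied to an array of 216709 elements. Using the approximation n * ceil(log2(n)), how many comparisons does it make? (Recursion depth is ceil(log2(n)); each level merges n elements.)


Merge sort divides the array into halves recursively.
Number of levels = ceil(log2(216709)) = 18
At each level, approximately n = 216709 comparisons are needed for merging.
Total comparisons ~ n * ceil(log2(n)) = 216709 * 18 = 3900762


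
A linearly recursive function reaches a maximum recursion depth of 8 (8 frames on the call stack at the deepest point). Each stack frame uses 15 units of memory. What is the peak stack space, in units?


Maximum recursion depth = 8 frames
Memory per frame = 15 units
Total stack space = depth * frame_size
= 8 * 15 = 120


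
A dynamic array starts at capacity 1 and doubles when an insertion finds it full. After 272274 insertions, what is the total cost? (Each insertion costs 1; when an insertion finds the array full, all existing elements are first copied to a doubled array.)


Insertion cost: 272274 (one per element)
Resizes occur just before inserting elements 2, 3, 5, 9, ...
Elements copied at each resize: 1 + 2 + 4 + 8 + 16 + 32 + 64 + 128 + 256 + 512 + 1024 + 2048 + 4096 + 8192 + 16384 + 32768 + 65536 + 131072 + 262144
Sum of copies = 524287 (geometric series: 2^k - 1)
Total = 272274 + 524287 = 796561


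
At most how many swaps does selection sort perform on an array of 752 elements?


Each of the 751 passes places one element in its final position.
Pass 1: swap minimum into position 0
Pass 2: swap minimum of remaining into position 1
...
Pass 751: last two elements, one swap
Maximum swaps = 752 - 1 = 751


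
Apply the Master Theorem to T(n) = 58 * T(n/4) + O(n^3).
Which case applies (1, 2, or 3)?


The Master Theorem: T(n) = a*T(n/b) + O(n^c)
  a = 58, b = 4, c = 3
log_b(a) = log_4(58) ~ 2.929
Compare b^c with a: 4^3 = 64 > 58, so c > log_b(a).
Since c > log_b(a), Case 3 applies.
T(n) = O(n^3)
Master Theorem case = 3


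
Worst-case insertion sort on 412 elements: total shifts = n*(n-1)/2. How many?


Sum of shifts = 1 + 2 + 3 + ... + 411
= 412 * 411 / 2
= 169332 / 2
= 84666


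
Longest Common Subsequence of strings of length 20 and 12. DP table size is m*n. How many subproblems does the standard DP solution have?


DP table indexed by positions in both strings.
First string: 20 positions
Second string: 12 positions
Total = 20 * 12 = 240


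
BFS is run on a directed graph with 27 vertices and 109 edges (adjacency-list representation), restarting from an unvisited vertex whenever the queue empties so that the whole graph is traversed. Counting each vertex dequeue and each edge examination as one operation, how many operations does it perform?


A full BFS traversal dequeues each vertex exactly once and examines each directed edge exactly once.
V = 27 (vertex processing cost)
E = 109 (edge examination cost)
Total operations proportional to V + E = 27 + 109 = 136


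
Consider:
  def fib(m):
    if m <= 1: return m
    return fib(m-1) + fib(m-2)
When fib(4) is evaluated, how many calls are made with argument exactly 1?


Let N(m) = number of times fib(m) is called while evaluating fib(4).
N(4) = 1 (the initial call).
N(3) = 1 (only fib(4) calls it).
For 1 <= m <= 2: fib(m) is called by fib(m+1) and fib(m+2), so
  N(m) = N(m+1) + N(m+2).
fib(0) is called only by fib(2), so N(0) = N(2).
Walk down from m=4:
  N(4)=1, N(3)=1, N(2)=2, N(1)=3
N(1) = 3


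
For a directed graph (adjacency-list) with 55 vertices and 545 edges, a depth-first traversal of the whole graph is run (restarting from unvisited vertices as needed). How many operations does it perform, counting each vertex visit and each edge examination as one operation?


A full DFS traversal visits each vertex once and examines each edge once.
V = 55
E = 545
Sum = 55 + 545 = 600


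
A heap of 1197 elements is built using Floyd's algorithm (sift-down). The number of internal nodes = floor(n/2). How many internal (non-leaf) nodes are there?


Leaf nodes occupy roughly half the array.
Sift-down is called for each internal node, starting from the last one.
Internal nodes = floor(n/2) = floor(1197/2) = 598


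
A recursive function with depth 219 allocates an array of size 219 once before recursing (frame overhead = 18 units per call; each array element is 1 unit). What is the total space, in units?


Array allocation: 219 units (allocated once)
Stack frames: 219 deep * 18 per frame = 3942 units
Total = 219 + 3942 = 4161


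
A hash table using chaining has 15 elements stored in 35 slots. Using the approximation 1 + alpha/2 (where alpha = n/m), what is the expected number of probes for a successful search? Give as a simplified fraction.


Load factor alpha = n/m = 15/35
Expected probes = 1 + alpha/2 = 1 + 15/(2*35)
= 1 + 15/70
= 70/70 + 15/70
= 85/70
Simplify: 17/14


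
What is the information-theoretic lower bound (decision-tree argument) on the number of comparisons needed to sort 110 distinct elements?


A binary decision tree of height h has at most 2^h leaves and needs at least n! of them, so h >= ceil(log2(n!)).
110! is far too large to multiply out, so use Stirling's series:
  ln(n!) ~ n ln n - n + (1/2) ln(2 pi n) + 1/(12n)  (error below 1/(360 n^3), negligible here)
  ln(110) = 4.7004804
  n ln n = 110 * 4.7004804 = 517.0528
  (1/2) ln(2 pi * 110) = (1/2) ln(691.1504) = 3.2692
  1/(12*110) = 0.0008
  ln(110!) ~ 517.0528 - 110 + 3.2692 + 0.0008 = 410.3228
Convert to base 2: log2(110!) = 410.3228 / ln 2 = 410.3228 / 0.69314718 = 591.9707
ceil(591.9707) = 592


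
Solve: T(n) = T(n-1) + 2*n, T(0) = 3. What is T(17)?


Expanding the recurrence:
T(17) = T(16) + 2*17
       = T(15) + 2*16 + 2*17
       ...
       = T(0) + 2*(1 + 2 + ... + 17)
       = 3 + 2 * 17*18/2
       = 3 + 2 * 153
       = 3 + 306 = 309


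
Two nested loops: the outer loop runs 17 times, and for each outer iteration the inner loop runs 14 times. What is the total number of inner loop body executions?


Outer loop: 17 iterations
Inner loop: 14 iterations per outer iteration
Total = 17 * 14 = 238


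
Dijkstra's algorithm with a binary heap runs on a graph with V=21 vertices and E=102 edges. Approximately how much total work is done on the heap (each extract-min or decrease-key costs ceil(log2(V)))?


Dijkstra with a binary heap: each vertex is extracted once, each edge may relax once.
Each heap operation costs O(log V).
V + E = 21 + 102 = 123
ceil(log2(21)) = 5 (since 2^4 = 16 < 21 <= 32 = 2^5)
Total heap work = (V+E) * ceil(log2(V)) = 123 * 5 = 615


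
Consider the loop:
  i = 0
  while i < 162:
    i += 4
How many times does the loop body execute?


Starting at i = 0, each iteration adds 4.
Iterations until i >= 162:
  Iteration 1: i = 0 -> i = 4
  Iteration 2: i = 4 -> i = 8
  Iteration 3: i = 8 -> i = 12
  Iteration 4: i = 12 -> i = 16
  Iteration 5: i = 16 -> i = 20
  Iteration 6: i = 20 -> i = 24
  Iteration 7: i = 24 -> i = 28
  Iteration 8: i = 28 -> i = 32
  ... continuing ...
Total iterations = ceil(162/4) = 41


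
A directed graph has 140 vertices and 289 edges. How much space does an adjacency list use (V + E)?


Adjacency list: one list head per vertex + one entry per edge
Vertex heads: 140
Edge entries: 289
Total = 140 + 289 = 429


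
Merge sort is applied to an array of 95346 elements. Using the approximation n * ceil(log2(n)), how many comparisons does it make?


Merge sort divides the array into halves recursively.
Number of levels = ceil(log2(95346)) = 17
At each level, approximately n = 95346 comparisons are needed for merging.
Total comparisons ~ n * ceil(log2(n)) = 95346 * 17 = 1620882


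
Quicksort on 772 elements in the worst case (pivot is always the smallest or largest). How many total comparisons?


In the worst case, each partition step picks the worst pivot:
  Partition 1: 771 comparisons (n-1 elements to compare)
  Partition 2: 770 comparisons
  Partition 3: 769 comparisons
  Partition 4: 768 comparisons
  Partition 5: 767 comparisons
  ...
  Last partition: 0 comparisons
Total = (n-1) + (n-2) + ... + 1 + 0 = n*(n-1)/2
= 772*771/2 = 297606


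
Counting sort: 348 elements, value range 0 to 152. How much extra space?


n = 348 (output array)
k = 153 (count array for 153 distinct values)
Extra space = 348 + 153 = 501


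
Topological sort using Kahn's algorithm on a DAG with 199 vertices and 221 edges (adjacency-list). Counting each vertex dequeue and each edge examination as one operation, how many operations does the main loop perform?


Kahn's algorithm:
  1. Compute in-degrees: O(V + E)
  2. Process queue: each vertex dequeued once (O(V))
     each edge examined once (O(E))
Total = V + E = 199 + 221 = 420


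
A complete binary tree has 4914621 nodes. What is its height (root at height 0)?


In a complete binary tree, level k holds nodes 2^k .. 2^(k+1)-1 (1-indexed).
Height = floor(log2(n)) = floor(log2(4914621)) = 22
Check: 2^22 = 4194304 <= 4914621 < 8388608 = 2^23


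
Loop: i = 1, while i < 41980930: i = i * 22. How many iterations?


i multiplies by 22 each step:
i = 1 -> 22 -> 484 -> 10648 -> 234256 -> 5153632 -> 113379904 (stop)
Iterations = ceil(log_22(41980930)) = 6


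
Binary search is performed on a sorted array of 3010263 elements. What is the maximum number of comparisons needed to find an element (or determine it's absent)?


Binary search halves the search space each comparison:
  Step 1: search space = 3010263 -> 1505131
  Step 2: search space = 1505131 -> 752565
  Step 3: search space = 752565 -> 376282
  Step 4: search space = 376282 -> 188141
  Step 5: search space = 188141 -> 94070
  Step 6: search space = 94070 -> 47035
  Step 7: search space = 47035 -> 23517
  Step 8: search space = 23517 -> 11758
  Step 9: search space = 11758 -> 5879
  Step 10: search space = 5879 -> 2939
  Step 11: search space = 2939 -> 1469
  Step 12: search space = 1469 -> 734
  Step 13: search space = 734 -> 367
  Step 14: search space = 367 -> 183
  Step 15: search space = 183 -> 91
  Step 16: search space = 91 -> 45
  Step 17: search space = 45 -> 22
  Step 18: search space = 22 -> 11
  Step 19: search space = 11 -> 5
  Step 20: search space = 5 -> 2
  Step 21: search space = 2 -> 1
  Step 22: search space = 1 (final check)
Maximum comparisons = floor(log2(3010263)) + 1 = 21 + 1 = 22


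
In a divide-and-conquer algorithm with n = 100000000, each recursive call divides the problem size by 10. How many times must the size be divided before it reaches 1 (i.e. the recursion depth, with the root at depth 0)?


Number of divisions = log_10(100000000)
Sizes: 100000000 -> 10000000 -> 1000000 -> 100000 -> 10000 -> 1000 -> 100 -> 10 -> 1 (8 divisions)
Recursion depth = 8


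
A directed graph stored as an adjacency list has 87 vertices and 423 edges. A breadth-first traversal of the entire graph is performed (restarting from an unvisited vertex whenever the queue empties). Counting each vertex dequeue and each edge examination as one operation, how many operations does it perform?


A full BFS traversal dequeues each vertex once and examines each edge once.
Vertex visits: 87
Edge visits: 423
V + E = 87 + 423 = 510


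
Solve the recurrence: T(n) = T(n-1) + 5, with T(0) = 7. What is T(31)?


Unrolling the recurrence:
T(31) = T(30) + 5
       = T(29) + 5 + 5
       = T(28) + 5*3
       ...
       = T(0) + 5*31
       = 7 + 155 = 162


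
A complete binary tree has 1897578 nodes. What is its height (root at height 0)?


In a complete binary tree, level k holds nodes 2^k .. 2^(k+1)-1 (1-indexed).
Height = floor(log2(n)) = floor(log2(1897578)) = 20
Check: 2^20 = 1048576 <= 1897578 < 2097152 = 2^21


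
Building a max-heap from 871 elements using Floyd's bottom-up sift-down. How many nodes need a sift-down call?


In a heap of 871 elements (0-indexed array):
  Last element index: 870
  Parent of last element: floor((870 - 1) / 2) = 434
  Internal nodes: indices 0 to 434
  Count = floor(871/2) = 435


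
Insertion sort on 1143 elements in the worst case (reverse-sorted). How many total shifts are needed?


In the worst case (reverse-sorted), each element shifts past all previous:
  Element 1: 1 shifts
  Element 2: 2 shifts
  Element 3: 3 shifts
  Element 4: 4 shifts
  Element 5: 5 shifts
  ...
  Element 1142: 1142 shifts
Total = 1 + 2 + ... + 1142
= 1143*(1143-1)/2 = 652653


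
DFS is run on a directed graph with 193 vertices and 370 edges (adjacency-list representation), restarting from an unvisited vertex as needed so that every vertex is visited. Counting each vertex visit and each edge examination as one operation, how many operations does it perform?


A full DFS traversal processes each vertex exactly once (push/pop on stack).
Each directed edge is examined once.
V = 193, E = 370
V + E = 563


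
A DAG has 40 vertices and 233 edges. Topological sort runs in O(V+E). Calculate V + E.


V = 40 (vertex processing)
E = 233 (edge processing)
V + E = 40 + 233 = 273


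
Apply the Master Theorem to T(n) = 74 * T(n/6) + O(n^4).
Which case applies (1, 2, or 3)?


The Master Theorem: T(n) = a*T(n/b) + O(n^c)
  a = 74, b = 6, c = 4
log_b(a) = log_6(74) ~ 2.402
Compare b^c with a: 6^4 = 1296 > 74, so c > log_b(a).
Since c > log_b(a), Case 3 applies.
T(n) = O(n^4)
Master Theorem case = 3


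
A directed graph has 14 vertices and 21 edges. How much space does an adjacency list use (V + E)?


Adjacency list: one list head per vertex + one entry per edge
Vertex heads: 14
Edge entries: 21
Total = 14 + 21 = 35


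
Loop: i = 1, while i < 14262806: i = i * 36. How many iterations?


i multiplies by 36 each step:
i = 1 -> 36 -> 1296 -> 46656 -> 1679616 -> 60466176 (stop)
Iterations = ceil(log_36(14262806)) = 5


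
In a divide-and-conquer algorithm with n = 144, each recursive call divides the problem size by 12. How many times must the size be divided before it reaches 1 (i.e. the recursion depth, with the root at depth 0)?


Number of divisions = log_12(144)
Sizes: 144 -> 12 -> 1 (2 divisions)
Recursion depth = 2


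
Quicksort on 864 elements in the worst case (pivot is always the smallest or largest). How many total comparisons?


In the worst case, each partition step picks the worst pivot:
  Partition 1: 863 comparisons (n-1 elements to compare)
  Partition 2: 862 comparisons
  Partition 3: 861 comparisons
  Partition 4: 860 comparisons
  Partition 5: 859 comparisons
  ...
  Last partition: 0 comparisons
Total = (n-1) + (n-2) + ... + 1 + 0 = n*(n-1)/2
= 864*863/2 = 372816


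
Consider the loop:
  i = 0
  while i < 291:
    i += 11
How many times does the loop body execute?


Starting at i = 0, each iteration adds 11.
Iterations until i >= 291:
  Iteration 1: i = 0 -> i = 11
  Iteration 2: i = 11 -> i = 22
  Iteration 3: i = 22 -> i = 33
  Iteration 4: i = 33 -> i = 44
  Iteration 5: i = 44 -> i = 55
  Iteration 6: i = 55 -> i = 66
  Iteration 7: i = 66 -> i = 77
  Iteration 8: i = 77 -> i = 88
  ... continuing ...
Total iterations = ceil(291/11) = 27


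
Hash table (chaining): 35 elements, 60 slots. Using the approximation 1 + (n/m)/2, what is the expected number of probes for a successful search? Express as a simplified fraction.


Computing expected probes:
alpha = 35/60
= 1 + alpha/2
= 1 + 35/(2*60)
= (2*60 + 35) / (2*60)
= 155/120 = 31/24


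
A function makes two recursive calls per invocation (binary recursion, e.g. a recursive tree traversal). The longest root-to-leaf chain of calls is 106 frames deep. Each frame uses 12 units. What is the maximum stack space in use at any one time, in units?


Binary recursion: the two calls run one after the other, so only one root-to-leaf chain of frames is on the stack at a time.
Maximum depth (longest chain) = 106 frames
Each frame = 12 units
Max stack space = 106 * 12 = 1272


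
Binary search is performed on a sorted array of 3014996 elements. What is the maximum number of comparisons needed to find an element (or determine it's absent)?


Binary search halves the search space each comparison:
  Step 1: search space = 3014996 -> 1507498
  Step 2: search space = 1507498 -> 753749
  Step 3: search space = 753749 -> 376874
  Step 4: search space = 376874 -> 188437
  Step 5: search space = 188437 -> 94218
  Step 6: search space = 94218 -> 47109
  Step 7: search space = 47109 -> 23554
  Step 8: search space = 23554 -> 11777
  Step 9: search space = 11777 -> 5888
  Step 10: search space = 5888 -> 2944
  Step 11: search space = 2944 -> 1472
  Step 12: search space = 1472 -> 736
  Step 13: search space = 736 -> 368
  Step 14: search space = 368 -> 184
  Step 15: search space = 184 -> 92
  Step 16: search space = 92 -> 46
  Step 17: search space = 46 -> 23
  Step 18: search space = 23 -> 11
  Step 19: search space = 11 -> 5
  Step 20: search space = 5 -> 2
  Step 21: search space = 2 -> 1
  Step 22: search space = 1 (final check)
Maximum comparisons = floor(log2(3014996)) + 1 = 21 + 1 = 22


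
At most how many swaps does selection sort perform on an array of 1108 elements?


Each of the 1107 passes places one element in its final position.
Pass 1: swap minimum into position 0
Pass 2: swap minimum of remaining into position 1
...
Pass 1107: last two elements, one swap
Maximum swaps = 1108 - 1 = 1107


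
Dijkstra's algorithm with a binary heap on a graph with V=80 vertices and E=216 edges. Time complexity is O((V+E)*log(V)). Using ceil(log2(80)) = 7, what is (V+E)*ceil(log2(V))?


Dijkstra with a binary heap: each vertex is extracted once, each edge may relax once.
Each heap operation costs O(log V).
V + E = 80 + 216 = 296
ceil(log2(80)) = 7 (since 2^6 = 64 < 80 <= 128 = 2^7)
Total heap work = (V+E) * ceil(log2(V)) = 296 * 7 = 2072


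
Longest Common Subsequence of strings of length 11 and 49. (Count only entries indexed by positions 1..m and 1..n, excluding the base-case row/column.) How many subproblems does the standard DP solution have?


DP table indexed by positions in both strings.
First string: 11 positions
Second string: 49 positions
Total = 11 * 49 = 539


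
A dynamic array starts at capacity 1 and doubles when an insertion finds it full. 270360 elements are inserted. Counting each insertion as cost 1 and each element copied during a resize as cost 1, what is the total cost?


n = 270360
Insertion costs: 270360
Resizes copy 1, 2, 4, ... up to the largest power of 2 that is <= n-1 = 270359, i.e. 262144.
Copy costs = 1 + 2 + 4 + 8 + 16 + 32 + 64 + 128 + 256 + 512 + 1024 + 2048 + 4096 + 8192 + 16384 + 32768 + 65536 + 131072 + 262144 = 524287
Total = 270360 + 524287 = 794647


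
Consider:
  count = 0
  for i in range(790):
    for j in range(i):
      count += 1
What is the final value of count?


For each i, the inner loop runs i times:
  i=0: inner runs 0 times
  i=1: inner runs 1 time
  i=2: inner runs 2 times
  i=3: inner runs 3 times
  i=4: inner runs 4 times
  i=5: inner runs 5 times
  i=6: inner runs 6 times
  i=7: inner runs 7 times
  ...
Total = 0 + 1 + 2 + ... + 789 = 790*(790-1)/2 = 311655


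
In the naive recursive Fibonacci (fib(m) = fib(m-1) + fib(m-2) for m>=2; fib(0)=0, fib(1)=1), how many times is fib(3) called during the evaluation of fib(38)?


Let N(m) = number of times fib(m) is called while evaluating fib(38).
N(38) = 1 (the initial call).
N(37) = 1 (only fib(38) calls it).
For 1 <= m <= 36: fib(m) is called by fib(m+1) and fib(m+2), so
  N(m) = N(m+1) + N(m+2).
fib(0) is called only by fib(2), so N(0) = N(2).
Walk down from m=38:
  N(38)=1, N(37)=1, N(36)=2, N(35)=3, N(34)=5, N(33)=8, N(32)=13, N(31)=21, N(30)=34, N(29)=55, N(28)=89, N(27)=144, N(26)=233, N(25)=377, N(24)=610, N(23)=987, N(22)=1597, N(21)=2584, N(20)=4181, N(19)=6765, N(18)=10946, N(17)=17711, N(16)=28657, N(15)=46368, N(14)=75025, N(13)=121393, N(12)=196418, N(11)=317811, N(10)=514229, N(9)=832040, N(8)=1346269, N(7)=2178309, N(6)=3524578, N(5)=5702887, N(4)=9227465, N(3)=14930352
N(3) = 14930352


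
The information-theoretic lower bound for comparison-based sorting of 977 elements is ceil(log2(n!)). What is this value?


A binary decision tree of height h has at most 2^h leaves and needs at least n! of them, so h >= ceil(log2(n!)).
977! is far too large to multiply out, so use Stirling's series:
  ln(n!) ~ n ln n - n + (1/2) ln(2 pi n) + 1/(12n)  (error below 1/(360 n^3), negligible here)
  ln(977) = 6.8844867
  n ln n = 977 * 6.8844867 = 6726.1435
  (1/2) ln(2 pi * 977) = (1/2) ln(6138.6720) = 4.3612
  1/(12*977) = 0.0001
  ln(977!) ~ 6726.1435 - 977 + 4.3612 + 0.0001 = 5753.5048
Convert to base 2: log2(977!) = 5753.5048 / ln 2 = 5753.5048 / 0.69314718 = 8300.5528
ceil(8300.5528) = 8301


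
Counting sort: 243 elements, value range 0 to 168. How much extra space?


n = 243 (output array)
k = 169 (count array for 169 distinct values)
Extra space = 243 + 169 = 412


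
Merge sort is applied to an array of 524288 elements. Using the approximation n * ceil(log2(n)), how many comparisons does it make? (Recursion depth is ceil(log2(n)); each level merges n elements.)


Merge sort divides the array into halves recursively.
Number of levels = ceil(log2(524288)) = 19
At each level, approximately n = 524288 comparisons are needed for merging.
Total comparisons ~ n * ceil(log2(n)) = 524288 * 19 = 9961472


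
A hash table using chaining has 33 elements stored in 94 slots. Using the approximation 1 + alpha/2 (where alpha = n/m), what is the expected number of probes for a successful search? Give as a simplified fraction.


Load factor alpha = n/m = 33/94
Expected probes = 1 + alpha/2 = 1 + 33/(2*94)
= 1 + 33/188
= 188/188 + 33/188
= 221/188


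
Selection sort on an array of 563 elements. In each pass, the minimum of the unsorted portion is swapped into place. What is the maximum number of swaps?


Selection sort performs one swap per pass:
  Pass 1: find min in positions 0 to 562, swap with position 0
  Pass 2: find min in positions 1 to 562, swap with position 1
  Pass 3: find min in positions 2 to 562, swap with position 2
  Pass 4: find min in positions 3 to 562, swap with position 3
  Pass 5: find min in positions 4 to 562, swap with position 4
  ... (557 more passes)
Total passes (and swaps) = n - 1 = 563 - 1 = 562


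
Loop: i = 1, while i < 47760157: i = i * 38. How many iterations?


i multiplies by 38 each step:
i = 1 -> 38 -> 1444 -> 54872 -> 2085136 -> 79235168 (stop)
Iterations = ceil(log_38(47760157)) = 5


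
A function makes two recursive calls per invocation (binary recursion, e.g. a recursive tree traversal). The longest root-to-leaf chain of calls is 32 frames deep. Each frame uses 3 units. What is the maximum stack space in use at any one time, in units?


Binary recursion: the two calls run one after the other, so only one root-to-leaf chain of frames is on the stack at a time.
Maximum depth (longest chain) = 32 frames
Each frame = 3 units
Max stack space = 32 * 3 = 96


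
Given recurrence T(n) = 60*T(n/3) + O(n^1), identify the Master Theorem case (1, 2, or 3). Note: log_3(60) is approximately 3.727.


Master Theorem parameters: a=60, b=3, c=1
log_b(a) = 3.727
Compare b^c with a: 3^1 = 3 < 60, so c < log_b(a).
Comparing c=1 vs log_b(a)=3.727:
1 < 3.727 => Case 1
Result: T(n) = O(n^(log_3 60)) ~ O(n^3.727)
Master Theorem case = 1


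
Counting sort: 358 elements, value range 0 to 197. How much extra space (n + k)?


n = 358 (output array)
k = 198 (count array for 198 distinct values)
Extra space = 358 + 198 = 556


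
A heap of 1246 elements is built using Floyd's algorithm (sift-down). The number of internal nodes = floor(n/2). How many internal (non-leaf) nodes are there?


Leaf nodes occupy roughly half the array.
Sift-down is called for each internal node, starting from the last one.
Internal nodes = floor(n/2) = floor(1246/2) = 623


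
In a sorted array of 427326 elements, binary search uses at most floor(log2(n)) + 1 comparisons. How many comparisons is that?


Halving sequence: 427326 -> 213663 -> 106831 -> 53415 -> 26707 -> 13353 -> 6676 -> 3338 -> 1669 -> 834 -> 417 -> 208 -> 104 -> 52 -> 26 -> 13 -> 6 -> 3 -> 1
Number of halvings = 18
Max comparisons = 18 + 1 = 19


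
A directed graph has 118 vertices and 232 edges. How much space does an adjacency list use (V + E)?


Adjacency list: one list head per vertex + one entry per edge
Vertex heads: 118
Edge entries: 232
Total = 118 + 232 = 350


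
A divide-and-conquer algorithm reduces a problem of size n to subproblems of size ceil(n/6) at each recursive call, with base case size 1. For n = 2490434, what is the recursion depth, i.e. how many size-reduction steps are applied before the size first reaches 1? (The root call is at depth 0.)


Each step divides the size by 6 (rounding up); after k steps the size is ceil(n/6^k), which equals 1 exactly when 6^k >= n.
So the depth is the smallest k with 6^k >= 2490434, i.e. ceil(log_6(2490434)).
6^8 = 1679616 < 2490434 <= 10077696 = 6^9
Recursion depth = 9


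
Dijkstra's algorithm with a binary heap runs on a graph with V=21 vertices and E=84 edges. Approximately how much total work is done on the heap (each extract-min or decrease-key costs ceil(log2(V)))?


Dijkstra with a binary heap: each vertex is extracted once, each edge may relax once.
Each heap operation costs O(log V).
V + E = 21 + 84 = 105
ceil(log2(21)) = 5 (since 2^4 = 16 < 21 <= 32 = 2^5)
Total heap work = (V+E) * ceil(log2(V)) = 105 * 5 = 525


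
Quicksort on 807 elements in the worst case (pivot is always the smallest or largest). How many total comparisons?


In the worst case, each partition step picks the worst pivot:
  Partition 1: 806 comparisons (n-1 elements to compare)
  Partition 2: 805 comparisons
  Partition 3: 804 comparisons
  Partition 4: 803 comparisons
  Partition 5: 802 comparisons
  ...
  Last partition: 0 comparisons
Total = (n-1) + (n-2) + ... + 1 + 0 = n*(n-1)/2
= 807*806/2 = 325221


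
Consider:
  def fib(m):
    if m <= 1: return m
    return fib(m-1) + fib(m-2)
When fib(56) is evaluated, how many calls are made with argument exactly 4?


Let N(m) = number of times fib(m) is called while evaluating fib(56).
N(56) = 1 (the initial call).
N(55) = 1 (only fib(56) calls it).
For 1 <= m <= 54: fib(m) is called by fib(m+1) and fib(m+2), so
  N(m) = N(m+1) + N(m+2).
fib(0) is called only by fib(2), so N(0) = N(2).
Walk down from m=56:
  N(56)=1, N(55)=1, N(54)=2, N(53)=3, N(52)=5, N(51)=8, N(50)=13, N(49)=21, N(48)=34, N(47)=55, N(46)=89, N(45)=144, N(44)=233, N(43)=377, N(42)=610, N(41)=987, N(40)=1597, N(39)=2584, N(38)=4181, N(37)=6765, N(36)=10946, N(35)=17711, N(34)=28657, N(33)=46368, N(32)=75025, N(31)=121393, N(30)=196418, N(29)=317811, N(28)=514229, N(27)=832040, N(26)=1346269, N(25)=2178309, N(24)=3524578, N(23)=5702887, N(22)=9227465, N(21)=14930352, N(20)=24157817, N(19)=39088169, N(18)=63245986, N(17)=102334155, N(16)=165580141, N(15)=267914296, N(14)=433494437, N(13)=701408733, N(12)=1134903170, N(11)=1836311903, N(10)=2971215073, N(9)=4807526976, N(8)=7778742049, N(7)=12586269025, N(6)=20365011074, N(5)=32951280099, N(4)=53316291173
N(4) = 53316291173


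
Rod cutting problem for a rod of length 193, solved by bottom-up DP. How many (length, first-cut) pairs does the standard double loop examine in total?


For each subproblem length i = 1..193, the inner loop considers i possible first cuts.
Total = 1 + 2 + ... + 193
= 193*(193+1)/2
= 193*194/2 = 18721


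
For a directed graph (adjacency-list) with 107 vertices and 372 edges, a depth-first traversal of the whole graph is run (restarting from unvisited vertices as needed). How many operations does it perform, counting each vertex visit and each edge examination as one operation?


A full DFS traversal visits each vertex once and examines each edge once.
V = 107
E = 372
Sum = 107 + 372 = 479


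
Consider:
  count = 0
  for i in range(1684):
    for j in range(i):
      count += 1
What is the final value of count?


For each i, the inner loop runs i times:
  i=0: inner runs 0 times
  i=1: inner runs 1 time
  i=2: inner runs 2 times
  i=3: inner runs 3 times
  i=4: inner runs 4 times
  i=5: inner runs 5 times
  i=6: inner runs 6 times
  i=7: inner runs 7 times
  ...
Total = 0 + 1 + 2 + ... + 1683 = 1684*(1684-1)/2 = 1417086


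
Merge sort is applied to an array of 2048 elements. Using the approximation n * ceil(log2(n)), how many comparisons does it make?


Merge sort divides the array into halves recursively.
Number of levels = ceil(log2(2048)) = 11
At each level, approximately n = 2048 comparisons are needed for merging.
Total comparisons ~ n * ceil(log2(n)) = 2048 * 11 = 22528


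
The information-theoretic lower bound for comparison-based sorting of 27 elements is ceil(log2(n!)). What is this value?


A binary decision tree of height h has at most 2^h leaves and needs at least n! of them, so h >= ceil(log2(n!)).
Compute 27! as a running product:
  x2 = 2, x3 = 6, x4 = 24, x5 = 120
  x6 = 720, x7 = 5040, x8 = 40320, x9 = 362880
  x10 = 3628800, x11 = 39916800, x12 = 479001600, x13 = 6227020800
  x14 = 87178291200, x15 = 1307674368000, x16 = 20922789888000, x17 = 355687428096000
  x18 = 6402373705728000, x19 = 121645100408832000, x20 = 2432902008176640000, x21 = 51090942171709440000
  x22 = 1124000727777607680000, x23 = 25852016738884976640000, x24 = 620448401733239439360000, x25 = 15511210043330985984000000
  x26 = 403291461126605635584000000, x27 = 10888869450418352160768000000
27! = 10888869450418352160768000000
Bracket between powers of 2:
  2^93 = 9903520314283042199192993792 < 10888869450418352160768000000 <= 19807040628566084398385987584 = 2^94
So ceil(log2(27!)) = 94


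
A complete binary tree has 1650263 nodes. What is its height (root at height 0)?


In a complete binary tree, level k holds nodes 2^k .. 2^(k+1)-1 (1-indexed).
Height = floor(log2(n)) = floor(log2(1650263)) = 20
Check: 2^20 = 1048576 <= 1650263 < 2097152 = 2^21


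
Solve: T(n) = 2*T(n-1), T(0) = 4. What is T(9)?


Unrolling:
T(9) = 2*T(8) = 2^2*T(7) = ... = 2^9*T(0)
= 2^9 * 4
= 512 * 4 = 2048


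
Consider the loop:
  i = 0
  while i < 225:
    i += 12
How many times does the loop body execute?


Starting at i = 0, each iteration adds 12.
Iterations until i >= 225:
  Iteration 1: i = 0 -> i = 12
  Iteration 2: i = 12 -> i = 24
  Iteration 3: i = 24 -> i = 36
  Iteration 4: i = 36 -> i = 48
  Iteration 5: i = 48 -> i = 60
  Iteration 6: i = 60 -> i = 72
  Iteration 7: i = 72 -> i = 84
  Iteration 8: i = 84 -> i = 96
  ... continuing ...
Total iterations = ceil(225/12) = 19


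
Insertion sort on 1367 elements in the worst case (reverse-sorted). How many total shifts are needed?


In the worst case (reverse-sorted), each element shifts past all previous:
  Element 1: 1 shifts
  Element 2: 2 shifts
  Element 3: 3 shifts
  Element 4: 4 shifts
  Element 5: 5 shifts
  ...
  Element 1366: 1366 shifts
Total = 1 + 2 + ... + 1366
= 1367*(1367-1)/2 = 933661


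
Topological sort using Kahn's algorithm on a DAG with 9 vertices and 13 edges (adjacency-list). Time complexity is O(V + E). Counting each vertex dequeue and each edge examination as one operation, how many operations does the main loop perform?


Kahn's algorithm:
  1. Compute in-degrees: O(V + E)
  2. Process queue: each vertex dequeued once (O(V))
     each edge examined once (O(E))
Total = V + E = 9 + 13 = 22


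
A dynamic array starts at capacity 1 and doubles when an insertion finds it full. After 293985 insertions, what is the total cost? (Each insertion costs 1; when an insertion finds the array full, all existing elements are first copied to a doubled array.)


Insertion cost: 293985 (one per element)
Resizes occur just before inserting elements 2, 3, 5, 9, ...
Elements copied at each resize: 1 + 2 + 4 + 8 + 16 + 32 + 64 + 128 + 256 + 512 + 1024 + 2048 + 4096 + 8192 + 16384 + 32768 + 65536 + 131072 + 262144
Sum of copies = 524287 (geometric series: 2^k - 1)
Total = 293985 + 524287 = 818272


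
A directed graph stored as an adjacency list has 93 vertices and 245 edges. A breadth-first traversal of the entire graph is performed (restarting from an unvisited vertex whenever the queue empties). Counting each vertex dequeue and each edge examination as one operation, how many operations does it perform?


A full BFS traversal dequeues each vertex once and examines each edge once.
Vertex visits: 93
Edge visits: 245
V + E = 93 + 245 = 338


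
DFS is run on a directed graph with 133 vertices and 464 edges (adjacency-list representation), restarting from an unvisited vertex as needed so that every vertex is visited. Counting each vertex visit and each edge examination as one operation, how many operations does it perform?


A full DFS traversal processes each vertex exactly once (push/pop on stack).
Each directed edge is examined once.
V = 133, E = 464
V + E = 597


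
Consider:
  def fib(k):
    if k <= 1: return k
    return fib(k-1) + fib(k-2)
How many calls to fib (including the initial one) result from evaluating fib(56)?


Let C(m) = total calls to evaluate fib(m). Then C(0)=C(1)=1, and
C(m) = 1 + C(m-1) + C(m-2) for m >= 2.
Build the table (each entry = 1 + previous two):
  C(0) = 1
  C(1) = 1
  C(2) = 1 + 1 + 1 = 3
  C(3) = 1 + 3 + 1 = 5
  C(4) = 1 + 5 + 3 = 9
  C(5) = 1 + 9 + 5 = 15
  C(6) = 1 + 15 + 9 = 25
  C(7) = 1 + 25 + 15 = 41
  C(8) = 1 + 41 + 25 = 67
  C(9) = 1 + 67 + 41 = 109
  C(10) = 1 + 109 + 67 = 177
  C(11) = 1 + 177 + 109 = 287
  C(12) = 1 + 287 + 177 = 465
  C(13) = 1 + 465 + 287 = 753
  C(14) = 1 + 753 + 465 = 1219
  C(15) = 1 + 1219 + 753 = 1973
  C(16) = 1 + 1973 + 1219 = 3193
  C(17) = 1 + 3193 + 1973 = 5167
  C(18) = 1 + 5167 + 3193 = 8361
  C(19) = 1 + 8361 + 5167 = 13529
  C(20) = 1 + 13529 + 8361 = 21891
  C(21) = 1 + 21891 + 13529 = 35421
  C(22) = 1 + 35421 + 21891 = 57313
  C(23) = 1 + 57313 + 35421 = 92735
  C(24) = 1 + 92735 + 57313 = 150049
  C(25) = 1 + 150049 + 92735 = 242785
  C(26) = 1 + 242785 + 150049 = 392835
  C(27) = 1 + 392835 + 242785 = 635621
  C(28) = 1 + 635621 + 392835 = 1028457
  C(29) = 1 + 1028457 + 635621 = 1664079
  C(30) = 1 + 1664079 + 1028457 = 2692537
  C(31) = 1 + 2692537 + 1664079 = 4356617
  C(32) = 1 + 4356617 + 2692537 = 7049155
  C(33) = 1 + 7049155 + 4356617 = 11405773
  C(34) = 1 + 11405773 + 7049155 = 18454929
  C(35) = 1 + 18454929 + 11405773 = 29860703
  C(36) = 1 + 29860703 + 18454929 = 48315633
  C(37) = 1 + 48315633 + 29860703 = 78176337
  C(38) = 1 + 78176337 + 48315633 = 126491971
  C(39) = 1 + 126491971 + 78176337 = 204668309
  C(40) = 1 + 204668309 + 126491971 = 331160281
  C(41) = 1 + 331160281 + 204668309 = 535828591
  C(42) = 1 + 535828591 + 331160281 = 866988873
  C(43) = 1 + 866988873 + 535828591 = 1402817465
  C(44) = 1 + 1402817465 + 866988873 = 2269806339
  C(45) = 1 + 2269806339 + 1402817465 = 3672623805
  C(46) = 1 + 3672623805 + 2269806339 = 5942430145
  C(47) = 1 + 5942430145 + 3672623805 = 9615053951
  C(48) = 1 + 9615053951 + 5942430145 = 15557484097
  C(49) = 1 + 15557484097 + 9615053951 = 25172538049
  C(50) = 1 + 25172538049 + 15557484097 = 40730022147
  C(51) = 1 + 40730022147 + 25172538049 = 65902560197
  C(52) = 1 + 65902560197 + 40730022147 = 106632582345
  C(53) = 1 + 106632582345 + 65902560197 = 172535142543
  C(54) = 1 + 172535142543 + 106632582345 = 279167724889
  C(55) = 1 + 279167724889 + 172535142543 = 451702867433
  C(56) = 1 + 451702867433 + 279167724889 = 730870592323
Total calls for fib(56) = 730870592323


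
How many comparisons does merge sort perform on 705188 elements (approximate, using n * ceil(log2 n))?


Recursion depth: ceil(log2(705188)) = 20
Each recursion level merges n = 705188 elements
Total = 705188 * 20 = 14103760


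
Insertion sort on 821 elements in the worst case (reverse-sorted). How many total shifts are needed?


In the worst case (reverse-sorted), each element shifts past all previous:
  Element 1: 1 shifts
  Element 2: 2 shifts
  Element 3: 3 shifts
  Element 4: 4 shifts
  Element 5: 5 shifts
  ...
  Element 820: 820 shifts
Total = 1 + 2 + ... + 820
= 821*(821-1)/2 = 336610
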